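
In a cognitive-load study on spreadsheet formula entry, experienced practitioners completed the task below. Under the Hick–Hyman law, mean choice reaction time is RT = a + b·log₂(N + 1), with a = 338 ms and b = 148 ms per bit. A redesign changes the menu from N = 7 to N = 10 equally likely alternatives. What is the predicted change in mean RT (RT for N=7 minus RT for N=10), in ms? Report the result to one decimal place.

RT(7) = 338 + 148·log₂(8) = 338 + 148·3.0000 = 782.0000 ms.
RT(10) = 338 + 148·log₂(11) = 338 + 148·3.4594 = 849.9912 ms.
Difference = 782.0000 − 849.9912 = -67.9912 ≈ -68.0 ms.

-68.0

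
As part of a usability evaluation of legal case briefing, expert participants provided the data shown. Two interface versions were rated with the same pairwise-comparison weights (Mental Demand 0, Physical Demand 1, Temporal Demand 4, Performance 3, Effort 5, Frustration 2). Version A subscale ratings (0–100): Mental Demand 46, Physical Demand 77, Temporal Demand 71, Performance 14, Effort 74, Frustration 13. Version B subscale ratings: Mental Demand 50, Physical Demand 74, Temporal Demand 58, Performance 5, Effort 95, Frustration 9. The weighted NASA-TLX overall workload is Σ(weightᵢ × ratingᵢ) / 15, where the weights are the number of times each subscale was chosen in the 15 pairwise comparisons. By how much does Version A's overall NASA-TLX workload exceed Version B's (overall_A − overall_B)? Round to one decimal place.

Version A weighted sum = 0·46 + 1·77 + 4·71 + 3·14 + 5·74 + 2·13 = 0 + 77 + 284 + 42 + 370 + 26 = 799; overall_A = 799/15 = 53.2667.
Version B weighted sum = 0·50 + 1·74 + 4·58 + 3·5 + 5·95 + 2·9 = 0 + 74 + 232 + 15 + 475 + 18 = 814; overall_B = 814/15 = 54.2667.
Difference = 53.2667 − 54.2667 = -1.0000 ≈ -1.0.

-1.0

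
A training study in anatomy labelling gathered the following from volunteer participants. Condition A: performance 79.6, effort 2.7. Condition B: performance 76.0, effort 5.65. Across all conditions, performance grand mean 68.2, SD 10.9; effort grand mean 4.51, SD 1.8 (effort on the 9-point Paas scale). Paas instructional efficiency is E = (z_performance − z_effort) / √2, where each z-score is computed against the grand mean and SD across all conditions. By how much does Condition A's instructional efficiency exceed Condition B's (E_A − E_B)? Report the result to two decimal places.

Condition A: z_P = (79.6 − 68.2)/10.9 = 1.0459; z_E = (2.7 − 4.51)/1.8 = -1.0056; E_A = (1.0459 − (-1.0056))/√2 = 1.4506.
Condition B: z_P = (76.0 − 68.2)/10.9 = 0.7156; z_E = (5.65 − 4.51)/1.8 = 0.6333; E_B = (0.7156 − 0.6333)/√2 = 0.0582.
E_A − E_B = 1.4506 − 0.0582 = 1.3924 ≈ 1.39.

1.39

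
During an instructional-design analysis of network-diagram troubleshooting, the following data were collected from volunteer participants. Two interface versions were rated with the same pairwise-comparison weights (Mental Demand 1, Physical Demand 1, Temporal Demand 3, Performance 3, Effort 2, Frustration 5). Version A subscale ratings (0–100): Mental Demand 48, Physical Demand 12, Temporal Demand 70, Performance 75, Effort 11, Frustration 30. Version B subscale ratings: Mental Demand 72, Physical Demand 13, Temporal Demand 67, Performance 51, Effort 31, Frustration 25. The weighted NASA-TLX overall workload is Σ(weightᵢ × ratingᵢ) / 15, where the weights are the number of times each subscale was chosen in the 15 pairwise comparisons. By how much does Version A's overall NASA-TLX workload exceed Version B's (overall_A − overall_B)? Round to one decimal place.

Version A weighted sum = 1·48 + 1·12 + 3·70 + 3·75 + 2·11 + 5·30 = 48 + 12 + 210 + 225 + 22 + 150 = 667; overall_A = 667/15 = 44.4667.
Version B weighted sum = 1·72 + 1·13 + 3·67 + 3·51 + 2·31 + 5·25 = 72 + 13 + 201 + 153 + 62 + 125 = 626; overall_B = 626/15 = 41.7333.
Difference = 44.4667 − 41.7333 = 2.7334 ≈ 2.7.

2.7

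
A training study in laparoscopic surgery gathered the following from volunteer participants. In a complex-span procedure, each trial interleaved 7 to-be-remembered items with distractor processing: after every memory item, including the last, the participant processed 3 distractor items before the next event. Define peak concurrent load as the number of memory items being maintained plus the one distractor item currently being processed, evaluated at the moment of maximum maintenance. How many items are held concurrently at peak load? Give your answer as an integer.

8

Maintenance is greatest during the distractor(s) after memory item 7: all 7 memory items are being held.
One distractor item is concurrently being processed.
Peak concurrent load = 7 + 1 = 8 items.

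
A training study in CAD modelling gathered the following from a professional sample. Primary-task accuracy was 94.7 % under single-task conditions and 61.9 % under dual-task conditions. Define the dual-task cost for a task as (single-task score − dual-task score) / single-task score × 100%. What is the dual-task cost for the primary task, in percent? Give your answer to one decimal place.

34.6

Cost = (94.7 − 61.9) / 94.7 × 100%
     = 32.8000 / 94.7 × 100% = 34.6357%.
≈ 34.6%.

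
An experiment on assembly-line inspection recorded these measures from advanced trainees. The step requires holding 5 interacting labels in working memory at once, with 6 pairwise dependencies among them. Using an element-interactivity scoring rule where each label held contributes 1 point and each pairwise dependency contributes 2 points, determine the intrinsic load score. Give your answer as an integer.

Element contribution: 5 × 1 = 5.
Interaction contribution: 6 × 2 = 12.
Intrinsic load = 5 + 12 = 17.

17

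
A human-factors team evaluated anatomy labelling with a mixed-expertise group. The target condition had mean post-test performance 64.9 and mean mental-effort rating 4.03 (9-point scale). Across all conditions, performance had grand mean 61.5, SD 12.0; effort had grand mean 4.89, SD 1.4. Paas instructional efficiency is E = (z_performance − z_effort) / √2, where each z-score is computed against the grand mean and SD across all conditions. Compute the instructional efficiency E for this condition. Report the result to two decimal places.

0.63

z_performance = (64.9 − 61.5) / 12.0 = 3.4000 / 12.0 = 0.2833.
z_effort = (4.03 − 4.89) / 1.4 = -0.8600 / 1.4 = -0.6143.
z_P − z_E = 0.2833 − (-0.6143) = 0.8976.
E = 0.8976 / √2 = 0.8976 / 1.41421 = 0.6347 ≈ 0.63.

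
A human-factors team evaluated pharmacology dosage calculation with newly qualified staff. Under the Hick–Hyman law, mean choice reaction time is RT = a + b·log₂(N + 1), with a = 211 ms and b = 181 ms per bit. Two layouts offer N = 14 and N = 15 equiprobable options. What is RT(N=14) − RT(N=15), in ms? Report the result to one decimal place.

-16.9

RT(14) = 211 + 181·log₂(15) = 211 + 181·3.9069 = 918.1489 ms.
RT(15) = 211 + 181·log₂(16) = 211 + 181·4.0000 = 935.0000 ms.
Difference = 918.1489 − 935.0000 = -16.8511 ≈ -16.9 ms.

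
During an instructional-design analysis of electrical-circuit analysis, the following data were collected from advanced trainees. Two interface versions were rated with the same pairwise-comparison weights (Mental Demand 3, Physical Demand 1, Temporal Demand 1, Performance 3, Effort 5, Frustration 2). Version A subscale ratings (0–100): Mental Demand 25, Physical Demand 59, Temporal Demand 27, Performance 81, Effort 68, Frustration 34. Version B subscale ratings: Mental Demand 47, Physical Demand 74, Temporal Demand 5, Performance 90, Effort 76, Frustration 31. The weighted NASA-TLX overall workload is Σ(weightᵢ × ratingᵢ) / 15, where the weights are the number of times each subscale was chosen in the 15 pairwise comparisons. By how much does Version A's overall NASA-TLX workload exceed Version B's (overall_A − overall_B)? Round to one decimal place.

Version A weighted sum = 3·25 + 1·59 + 1·27 + 3·81 + 5·68 + 2·34 = 75 + 59 + 27 + 243 + 340 + 68 = 812; overall_A = 812/15 = 54.1333.
Version B weighted sum = 3·47 + 1·74 + 1·5 + 3·90 + 5·76 + 2·31 = 141 + 74 + 5 + 270 + 380 + 62 = 932; overall_B = 932/15 = 62.1333.
Difference = 54.1333 − 62.1333 = -8.0000 ≈ -8.0.

-8.0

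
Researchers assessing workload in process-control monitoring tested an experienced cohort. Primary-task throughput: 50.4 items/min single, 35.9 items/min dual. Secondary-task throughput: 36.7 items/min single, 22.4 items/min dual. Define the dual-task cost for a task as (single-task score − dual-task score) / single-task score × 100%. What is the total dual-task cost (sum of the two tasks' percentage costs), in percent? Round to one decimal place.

Primary cost = (50.4 − 35.9) / 50.4 × 100% = 28.7698%.
Secondary cost = (36.7 − 22.4) / 36.7 × 100% = 38.9646%.
Total = 28.7698% + 38.9646% = 67.7344% ≈ 67.7%.

67.7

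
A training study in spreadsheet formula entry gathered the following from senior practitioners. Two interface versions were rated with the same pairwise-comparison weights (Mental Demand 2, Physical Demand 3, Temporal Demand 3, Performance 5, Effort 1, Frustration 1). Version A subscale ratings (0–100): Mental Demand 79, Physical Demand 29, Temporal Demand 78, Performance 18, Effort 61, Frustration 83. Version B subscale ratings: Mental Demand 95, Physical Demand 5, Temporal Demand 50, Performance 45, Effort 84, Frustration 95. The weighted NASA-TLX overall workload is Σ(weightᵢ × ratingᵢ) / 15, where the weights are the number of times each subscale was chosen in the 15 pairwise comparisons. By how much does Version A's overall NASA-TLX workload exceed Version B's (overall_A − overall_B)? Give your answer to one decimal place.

Version A weighted sum = 2·79 + 3·29 + 3·78 + 5·18 + 1·61 + 1·83 = 158 + 87 + 234 + 90 + 61 + 83 = 713; overall_A = 713/15 = 47.5333.
Version B weighted sum = 2·95 + 3·5 + 3·50 + 5·45 + 1·84 + 1·95 = 190 + 15 + 150 + 225 + 84 + 95 = 759; overall_B = 759/15 = 50.6000.
Difference = 47.5333 − 50.6000 = -3.0667 ≈ -3.1.

-3.1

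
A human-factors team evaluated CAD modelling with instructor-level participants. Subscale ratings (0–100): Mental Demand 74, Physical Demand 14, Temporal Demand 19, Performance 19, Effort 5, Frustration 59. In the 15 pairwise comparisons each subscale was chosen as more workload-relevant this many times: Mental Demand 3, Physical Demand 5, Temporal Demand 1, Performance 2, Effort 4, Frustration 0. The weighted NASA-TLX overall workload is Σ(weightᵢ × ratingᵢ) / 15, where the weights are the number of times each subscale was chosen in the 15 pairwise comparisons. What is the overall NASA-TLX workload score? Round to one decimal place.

The tallies are the weights (they sum to 15).
Weighted sum = 3·74 + 5·14 + 1·19 + 2·19 + 4·5 + 0·59
            = 222 + 70 + 19 + 38 + 20 + 0 = 369.
Overall workload = 369 / 15 = 24.6000 ≈ 24.6.

24.6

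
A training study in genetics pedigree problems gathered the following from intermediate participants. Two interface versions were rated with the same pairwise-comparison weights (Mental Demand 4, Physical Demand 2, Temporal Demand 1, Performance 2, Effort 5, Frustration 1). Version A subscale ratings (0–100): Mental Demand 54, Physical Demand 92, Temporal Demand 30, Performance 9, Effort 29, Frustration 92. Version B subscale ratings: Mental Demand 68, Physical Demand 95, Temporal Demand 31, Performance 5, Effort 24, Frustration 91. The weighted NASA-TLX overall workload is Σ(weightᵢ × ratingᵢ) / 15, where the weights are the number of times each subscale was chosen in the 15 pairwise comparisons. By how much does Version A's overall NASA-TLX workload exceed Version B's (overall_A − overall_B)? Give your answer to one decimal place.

Version A weighted sum = 4·54 + 2·92 + 1·30 + 2·9 + 5·29 + 1·92 = 216 + 184 + 30 + 18 + 145 + 92 = 685; overall_A = 685/15 = 45.6667.
Version B weighted sum = 4·68 + 2·95 + 1·31 + 2·5 + 5·24 + 1·91 = 272 + 190 + 31 + 10 + 120 + 91 = 714; overall_B = 714/15 = 47.6000.
Difference = 45.6667 − 47.6000 = -1.9333 ≈ -1.9.

-1.9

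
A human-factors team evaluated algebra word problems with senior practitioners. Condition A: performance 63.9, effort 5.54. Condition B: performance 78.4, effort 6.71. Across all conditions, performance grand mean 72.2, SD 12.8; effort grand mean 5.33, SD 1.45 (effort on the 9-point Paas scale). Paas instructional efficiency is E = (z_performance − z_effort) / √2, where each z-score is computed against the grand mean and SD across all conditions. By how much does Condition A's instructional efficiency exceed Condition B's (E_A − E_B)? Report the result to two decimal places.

Condition A: z_P = (63.9 − 72.2)/12.8 = -0.6484; z_E = (5.54 − 5.33)/1.45 = 0.1448; E_A = (-0.6484 − 0.1448)/√2 = -0.5609.
Condition B: z_P = (78.4 − 72.2)/12.8 = 0.4844; z_E = (6.71 − 5.33)/1.45 = 0.9517; E_B = (0.4844 − 0.9517)/√2 = -0.3304.
E_A − E_B = -0.5609 − (-0.3304) = -0.2305 ≈ -0.23.

-0.23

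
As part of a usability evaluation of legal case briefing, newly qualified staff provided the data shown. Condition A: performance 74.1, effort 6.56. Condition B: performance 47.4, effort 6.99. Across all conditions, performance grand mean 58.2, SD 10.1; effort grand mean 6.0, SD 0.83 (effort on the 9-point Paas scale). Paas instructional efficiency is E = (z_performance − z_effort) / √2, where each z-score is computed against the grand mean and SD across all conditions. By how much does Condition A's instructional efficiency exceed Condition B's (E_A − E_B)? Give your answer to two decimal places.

Condition A: z_P = (74.1 − 58.2)/10.1 = 1.5743; z_E = (6.56 − 6.0)/0.83 = 0.6747; E_A = (1.5743 − 0.6747)/√2 = 0.6361.
Condition B: z_P = (47.4 − 58.2)/10.1 = -1.0693; z_E = (6.99 − 6.0)/0.83 = 1.1928; E_B = (-1.0693 − 1.1928)/√2 = -1.5995.
E_A − E_B = 0.6361 − (-1.5995) = 2.2356 ≈ 2.24.

2.24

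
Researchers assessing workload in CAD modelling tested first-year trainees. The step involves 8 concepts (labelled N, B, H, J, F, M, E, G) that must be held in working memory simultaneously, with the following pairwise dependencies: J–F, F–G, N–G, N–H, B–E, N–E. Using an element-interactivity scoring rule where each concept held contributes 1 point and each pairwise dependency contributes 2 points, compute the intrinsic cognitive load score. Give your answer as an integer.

Count of concepts held simultaneously: 8.
Count of pairwise dependencies listed: 6.
Element contribution: 8 × 1 = 8.
Interaction contribution: 6 × 2 = 12.
Intrinsic load = 8 + 12 = 20.

20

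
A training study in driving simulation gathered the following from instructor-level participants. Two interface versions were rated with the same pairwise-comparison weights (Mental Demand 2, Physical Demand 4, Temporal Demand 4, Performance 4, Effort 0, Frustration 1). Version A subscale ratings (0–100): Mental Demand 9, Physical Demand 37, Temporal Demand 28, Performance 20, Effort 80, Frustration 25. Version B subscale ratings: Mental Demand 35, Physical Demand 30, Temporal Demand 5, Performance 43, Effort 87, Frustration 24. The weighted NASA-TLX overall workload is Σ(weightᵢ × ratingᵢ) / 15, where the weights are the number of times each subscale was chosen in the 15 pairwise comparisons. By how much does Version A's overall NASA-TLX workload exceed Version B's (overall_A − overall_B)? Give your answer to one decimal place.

-1.5

Version A weighted sum = 2·9 + 4·37 + 4·28 + 4·20 + 0·80 + 1·25 = 18 + 148 + 112 + 80 + 0 + 25 = 383; overall_A = 383/15 = 25.5333.
Version B weighted sum = 2·35 + 4·30 + 4·5 + 4·43 + 0·87 + 1·24 = 70 + 120 + 20 + 172 + 0 + 24 = 406; overall_B = 406/15 = 27.0667.
Difference = 25.5333 − 27.0667 = -1.5334 ≈ -1.5.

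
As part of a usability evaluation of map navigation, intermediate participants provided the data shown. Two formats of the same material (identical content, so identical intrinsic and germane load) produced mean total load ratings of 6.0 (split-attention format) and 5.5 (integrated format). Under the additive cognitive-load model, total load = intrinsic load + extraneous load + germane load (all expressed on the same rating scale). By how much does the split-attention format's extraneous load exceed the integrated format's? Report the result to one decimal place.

0.5

Intrinsic and germane load are equal across formats, so the difference in total load equals the difference in extraneous load.
Extraneous-load difference = 6.0 − 5.5 = 0.5.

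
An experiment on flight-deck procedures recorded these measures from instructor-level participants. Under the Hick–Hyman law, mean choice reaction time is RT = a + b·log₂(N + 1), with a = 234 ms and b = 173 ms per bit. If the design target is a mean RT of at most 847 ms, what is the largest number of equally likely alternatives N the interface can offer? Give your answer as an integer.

10

Set 234 + 173·log₂(N + 1) ≤ 847.
log₂(N + 1) ≤ (847 − 234) / 173 = 3.5434.
N + 1 ≤ 2^3.5434 = 11.6592.
N ≤ 10.6592, so the largest integer N is 10.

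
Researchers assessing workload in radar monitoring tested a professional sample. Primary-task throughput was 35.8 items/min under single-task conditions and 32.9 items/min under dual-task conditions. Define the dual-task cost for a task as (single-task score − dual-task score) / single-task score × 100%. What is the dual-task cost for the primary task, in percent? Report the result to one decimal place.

Cost = (35.8 − 32.9) / 35.8 × 100%
     = 2.9000 / 35.8 × 100% = 8.1006%.
≈ 8.1%.

8.1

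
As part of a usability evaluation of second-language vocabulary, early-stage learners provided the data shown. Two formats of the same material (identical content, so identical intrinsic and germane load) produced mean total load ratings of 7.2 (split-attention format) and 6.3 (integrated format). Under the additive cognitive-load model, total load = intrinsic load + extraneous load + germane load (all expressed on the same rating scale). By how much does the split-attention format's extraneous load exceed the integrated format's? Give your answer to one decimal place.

0.9

Intrinsic and germane load are equal across formats, so the difference in total load equals the difference in extraneous load.
Extraneous-load difference = 7.2 − 6.3 = 0.9.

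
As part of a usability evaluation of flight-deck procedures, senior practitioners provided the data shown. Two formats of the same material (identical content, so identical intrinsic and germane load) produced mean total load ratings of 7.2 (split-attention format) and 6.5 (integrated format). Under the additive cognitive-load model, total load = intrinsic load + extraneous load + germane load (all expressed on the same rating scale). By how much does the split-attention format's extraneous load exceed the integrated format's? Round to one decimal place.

Intrinsic and germane load are equal across formats, so the difference in total load equals the difference in extraneous load.
Extraneous-load difference = 7.2 − 6.5 = 0.7.

0.7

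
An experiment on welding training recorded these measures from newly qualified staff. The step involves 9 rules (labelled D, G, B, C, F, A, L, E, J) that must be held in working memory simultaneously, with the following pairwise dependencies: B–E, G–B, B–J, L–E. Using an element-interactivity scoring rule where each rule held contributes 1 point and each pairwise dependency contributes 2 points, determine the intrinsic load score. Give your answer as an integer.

Count of rules held simultaneously: 9.
Count of pairwise dependencies listed: 4.
Element contribution: 9 × 1 = 9.
Interaction contribution: 4 × 2 = 8.
Intrinsic load = 9 + 8 = 17.

17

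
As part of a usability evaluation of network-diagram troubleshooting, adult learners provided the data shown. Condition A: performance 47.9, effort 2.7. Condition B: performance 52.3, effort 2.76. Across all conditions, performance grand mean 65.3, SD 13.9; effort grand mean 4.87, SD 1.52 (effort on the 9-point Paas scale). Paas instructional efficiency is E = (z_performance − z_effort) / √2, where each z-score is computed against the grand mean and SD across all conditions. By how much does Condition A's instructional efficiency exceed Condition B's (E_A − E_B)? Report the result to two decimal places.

-0.20

Condition A: z_P = (47.9 − 65.3)/13.9 = -1.2518; z_E = (2.7 − 4.87)/1.52 = -1.4276; E_A = (-1.2518 − (-1.4276))/√2 = 0.1243.
Condition B: z_P = (52.3 − 65.3)/13.9 = -0.9353; z_E = (2.76 − 4.87)/1.52 = -1.3882; E_B = (-0.9353 − (-1.3882))/√2 = 0.3202.
E_A − E_B = 0.1243 − 0.3202 = -0.1959 ≈ -0.20.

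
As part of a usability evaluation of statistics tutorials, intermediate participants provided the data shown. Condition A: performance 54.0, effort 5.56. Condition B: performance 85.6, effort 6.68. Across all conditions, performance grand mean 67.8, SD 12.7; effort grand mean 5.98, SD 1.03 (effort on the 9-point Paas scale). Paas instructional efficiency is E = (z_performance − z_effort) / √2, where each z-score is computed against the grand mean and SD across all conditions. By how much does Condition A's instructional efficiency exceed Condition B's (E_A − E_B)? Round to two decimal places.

Condition A: z_P = (54.0 − 67.8)/12.7 = -1.0866; z_E = (5.56 − 5.98)/1.03 = -0.4078; E_A = (-1.0866 − (-0.4078))/√2 = -0.4800.
Condition B: z_P = (85.6 − 67.8)/12.7 = 1.4016; z_E = (6.68 − 5.98)/1.03 = 0.6796; E_B = (1.4016 − 0.6796)/√2 = 0.5105.
E_A − E_B = -0.4800 − 0.5105 = -0.9905 ≈ -0.99.

-0.99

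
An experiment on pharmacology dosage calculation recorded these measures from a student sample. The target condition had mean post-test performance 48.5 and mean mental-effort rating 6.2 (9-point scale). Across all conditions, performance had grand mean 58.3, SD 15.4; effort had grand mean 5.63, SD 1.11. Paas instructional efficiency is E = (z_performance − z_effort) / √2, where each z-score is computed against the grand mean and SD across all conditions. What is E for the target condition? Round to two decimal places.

z_performance = (48.5 − 58.3) / 15.4 = -9.8000 / 15.4 = -0.6364.
z_effort = (6.2 − 5.63) / 1.11 = 0.5700 / 1.11 = 0.5135.
z_P − z_E = -0.6364 − 0.5135 = -1.1499.
E = -1.1499 / √2 = -1.1499 / 1.41421 = -0.8131 ≈ -0.81.

-0.81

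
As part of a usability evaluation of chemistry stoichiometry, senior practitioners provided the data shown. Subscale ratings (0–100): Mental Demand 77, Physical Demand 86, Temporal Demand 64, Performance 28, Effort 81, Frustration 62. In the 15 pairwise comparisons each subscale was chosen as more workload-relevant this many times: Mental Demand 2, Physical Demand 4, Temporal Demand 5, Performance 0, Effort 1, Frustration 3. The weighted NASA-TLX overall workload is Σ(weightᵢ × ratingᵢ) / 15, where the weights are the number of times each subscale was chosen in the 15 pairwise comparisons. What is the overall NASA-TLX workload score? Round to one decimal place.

72.3

The tallies are the weights (they sum to 15).
Weighted sum = 2·77 + 4·86 + 5·64 + 0·28 + 1·81 + 3·62
            = 154 + 344 + 320 + 0 + 81 + 186 = 1085.
Overall workload = 1085 / 15 = 72.3333 ≈ 72.3.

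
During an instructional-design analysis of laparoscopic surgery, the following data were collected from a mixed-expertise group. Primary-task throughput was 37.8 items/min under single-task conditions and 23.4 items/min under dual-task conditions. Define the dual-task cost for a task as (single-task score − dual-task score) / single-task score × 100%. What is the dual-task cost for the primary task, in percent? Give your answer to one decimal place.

Cost = (37.8 − 23.4) / 37.8 × 100%
     = 14.4000 / 37.8 × 100% = 38.0952%.
≈ 38.1%.

38.1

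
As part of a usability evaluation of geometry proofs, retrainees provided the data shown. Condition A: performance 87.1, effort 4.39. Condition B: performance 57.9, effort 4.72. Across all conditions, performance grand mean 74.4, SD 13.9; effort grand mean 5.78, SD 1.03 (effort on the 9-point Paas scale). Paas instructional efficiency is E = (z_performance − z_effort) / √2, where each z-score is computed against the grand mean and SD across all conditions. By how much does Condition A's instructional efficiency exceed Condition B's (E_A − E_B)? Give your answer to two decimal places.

Condition A: z_P = (87.1 − 74.4)/13.9 = 0.9137; z_E = (4.39 − 5.78)/1.03 = -1.3495; E_A = (0.9137 − (-1.3495))/√2 = 1.6003.
Condition B: z_P = (57.9 − 74.4)/13.9 = -1.1871; z_E = (4.72 − 5.78)/1.03 = -1.0291; E_B = (-1.1871 − (-1.0291))/√2 = -0.1117.
E_A − E_B = 1.6003 − (-0.1117) = 1.7120 ≈ 1.71.

1.71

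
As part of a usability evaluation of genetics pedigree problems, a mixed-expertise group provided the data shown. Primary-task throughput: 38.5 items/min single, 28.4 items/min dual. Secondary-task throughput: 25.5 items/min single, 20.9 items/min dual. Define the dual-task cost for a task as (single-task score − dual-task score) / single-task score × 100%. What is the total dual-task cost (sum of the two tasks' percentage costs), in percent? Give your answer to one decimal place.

44.3

Primary cost = (38.5 − 28.4) / 38.5 × 100% = 26.2338%.
Secondary cost = (25.5 − 20.9) / 25.5 × 100% = 18.0392%.
Total = 26.2338% + 18.0392% = 44.2730% ≈ 44.3%.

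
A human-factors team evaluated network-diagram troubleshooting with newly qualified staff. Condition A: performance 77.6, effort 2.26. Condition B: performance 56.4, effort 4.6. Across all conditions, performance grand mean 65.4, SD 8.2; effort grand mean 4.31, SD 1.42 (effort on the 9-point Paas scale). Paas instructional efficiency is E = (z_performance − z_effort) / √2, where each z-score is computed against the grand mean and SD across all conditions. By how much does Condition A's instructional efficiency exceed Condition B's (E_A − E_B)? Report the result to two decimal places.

2.99

Condition A: z_P = (77.6 − 65.4)/8.2 = 1.4878; z_E = (2.26 − 4.31)/1.42 = -1.4437; E_A = (1.4878 − (-1.4437))/√2 = 2.0729.
Condition B: z_P = (56.4 − 65.4)/8.2 = -1.0976; z_E = (4.6 − 4.31)/1.42 = 0.2042; E_B = (-1.0976 − 0.2042)/√2 = -0.9205.
E_A − E_B = 2.0729 − (-0.9205) = 2.9934 ≈ 2.99.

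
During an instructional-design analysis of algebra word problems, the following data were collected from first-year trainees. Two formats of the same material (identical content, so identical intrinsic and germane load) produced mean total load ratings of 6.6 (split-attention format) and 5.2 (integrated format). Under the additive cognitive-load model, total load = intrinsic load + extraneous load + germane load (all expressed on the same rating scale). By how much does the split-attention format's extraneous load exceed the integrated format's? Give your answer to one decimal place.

Intrinsic and germane load are equal across formats, so the difference in total load equals the difference in extraneous load.
Extraneous-load difference = 6.6 − 5.2 = 1.4.

1.4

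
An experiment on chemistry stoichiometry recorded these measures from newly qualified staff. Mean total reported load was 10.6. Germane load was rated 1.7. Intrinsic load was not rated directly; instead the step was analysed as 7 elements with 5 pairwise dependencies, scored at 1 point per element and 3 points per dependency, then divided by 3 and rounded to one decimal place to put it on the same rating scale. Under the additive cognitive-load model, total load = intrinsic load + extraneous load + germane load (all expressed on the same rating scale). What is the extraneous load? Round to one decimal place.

Intrinsic (element-interactivity): (7 × 1 + 5 × 3) / 3 = 22 / 3 = 7.3333 → 7.3.
extraneous load = total − intrinsic − germane
             = 10.6 − 7.3 − 1.7 = 1.6.

1.6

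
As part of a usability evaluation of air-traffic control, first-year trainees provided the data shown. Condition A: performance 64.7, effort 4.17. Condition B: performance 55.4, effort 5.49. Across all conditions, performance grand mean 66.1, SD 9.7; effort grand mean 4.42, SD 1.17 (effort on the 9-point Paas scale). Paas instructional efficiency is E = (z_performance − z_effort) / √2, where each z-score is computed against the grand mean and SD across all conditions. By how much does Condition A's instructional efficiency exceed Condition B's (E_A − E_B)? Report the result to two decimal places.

Condition A: z_P = (64.7 − 66.1)/9.7 = -0.1443; z_E = (4.17 − 4.42)/1.17 = -0.2137; E_A = (-0.1443 − (-0.2137))/√2 = 0.0491.
Condition B: z_P = (55.4 − 66.1)/9.7 = -1.1031; z_E = (5.49 − 4.42)/1.17 = 0.9145; E_B = (-1.1031 − 0.9145)/√2 = -1.4267.
E_A − E_B = 0.0491 − (-1.4267) = 1.4758 ≈ 1.48.

1.48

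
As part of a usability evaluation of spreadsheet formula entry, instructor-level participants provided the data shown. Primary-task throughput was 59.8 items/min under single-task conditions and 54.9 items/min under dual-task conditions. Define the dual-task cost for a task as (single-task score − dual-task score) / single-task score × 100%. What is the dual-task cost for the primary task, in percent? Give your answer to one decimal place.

Cost = (59.8 − 54.9) / 59.8 × 100%
     = 4.9000 / 59.8 × 100% = 8.1940%.
≈ 8.2%.

8.2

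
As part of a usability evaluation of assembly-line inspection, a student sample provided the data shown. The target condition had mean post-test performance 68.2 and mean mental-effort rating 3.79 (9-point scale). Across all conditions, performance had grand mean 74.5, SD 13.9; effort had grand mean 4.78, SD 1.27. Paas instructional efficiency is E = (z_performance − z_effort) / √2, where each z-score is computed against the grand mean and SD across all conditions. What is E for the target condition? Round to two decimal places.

0.23

z_performance = (68.2 − 74.5) / 13.9 = -6.3000 / 13.9 = -0.4532.
z_effort = (3.79 − 4.78) / 1.27 = -0.9900 / 1.27 = -0.7795.
z_P − z_E = -0.4532 − (-0.7795) = 0.3263.
E = 0.3263 / √2 = 0.3263 / 1.41421 = 0.2307 ≈ 0.23.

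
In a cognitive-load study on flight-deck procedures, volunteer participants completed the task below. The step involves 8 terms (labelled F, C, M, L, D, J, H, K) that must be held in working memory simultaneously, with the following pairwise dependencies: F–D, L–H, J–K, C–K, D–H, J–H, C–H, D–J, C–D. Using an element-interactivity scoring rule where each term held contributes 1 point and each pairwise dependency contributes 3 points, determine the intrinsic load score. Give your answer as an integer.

Count of terms held simultaneously: 8.
Count of pairwise dependencies listed: 9.
Element contribution: 8 × 1 = 8.
Interaction contribution: 9 × 3 = 27.
Intrinsic load = 8 + 27 = 35.

35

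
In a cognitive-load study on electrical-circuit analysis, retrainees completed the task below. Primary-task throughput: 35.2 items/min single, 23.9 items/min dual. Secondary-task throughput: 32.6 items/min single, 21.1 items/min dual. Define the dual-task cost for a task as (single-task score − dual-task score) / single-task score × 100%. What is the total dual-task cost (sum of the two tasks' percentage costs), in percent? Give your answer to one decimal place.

67.4

Primary cost = (35.2 − 23.9) / 35.2 × 100% = 32.1023%.
Secondary cost = (32.6 − 21.1) / 32.6 × 100% = 35.2761%.
Total = 32.1023% + 35.2761% = 67.3784% ≈ 67.4%.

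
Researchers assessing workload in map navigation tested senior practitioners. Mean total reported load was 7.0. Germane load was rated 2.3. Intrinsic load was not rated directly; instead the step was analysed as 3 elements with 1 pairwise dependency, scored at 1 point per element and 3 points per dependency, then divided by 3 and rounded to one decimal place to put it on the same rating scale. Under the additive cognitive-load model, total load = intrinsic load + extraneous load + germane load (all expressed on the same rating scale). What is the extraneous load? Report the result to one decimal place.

Intrinsic (element-interactivity): (3 × 1 + 1 × 3) / 3 = 6 / 3 = 2.0000 → 2.0.
extraneous load = total − intrinsic − germane
             = 7.0 − 2.0 − 2.3 = 2.7.

2.7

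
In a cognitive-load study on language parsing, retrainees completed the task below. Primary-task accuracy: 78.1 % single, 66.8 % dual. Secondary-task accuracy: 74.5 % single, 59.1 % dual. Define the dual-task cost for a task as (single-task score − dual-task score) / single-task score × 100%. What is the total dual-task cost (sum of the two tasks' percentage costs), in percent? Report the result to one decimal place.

Primary cost = (78.1 − 66.8) / 78.1 × 100% = 14.4686%.
Secondary cost = (74.5 − 59.1) / 74.5 × 100% = 20.6711%.
Total = 14.4686% + 20.6711% = 35.1397% ≈ 35.1%.

35.1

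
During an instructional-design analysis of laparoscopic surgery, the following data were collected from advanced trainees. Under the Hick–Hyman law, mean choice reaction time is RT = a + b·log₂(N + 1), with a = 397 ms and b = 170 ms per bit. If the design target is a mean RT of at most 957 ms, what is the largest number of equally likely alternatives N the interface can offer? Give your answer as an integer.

Set 397 + 170·log₂(N + 1) ≤ 957.
log₂(N + 1) ≤ (957 − 397) / 170 = 3.2941.
N + 1 ≤ 2^3.2941 = 9.8090.
N ≤ 8.8090, so the largest integer N is 8.

8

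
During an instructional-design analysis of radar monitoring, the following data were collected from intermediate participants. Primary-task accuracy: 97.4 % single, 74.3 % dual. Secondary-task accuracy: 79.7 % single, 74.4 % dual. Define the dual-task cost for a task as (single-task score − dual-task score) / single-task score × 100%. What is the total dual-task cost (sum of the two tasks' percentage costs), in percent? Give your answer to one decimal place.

30.4

Primary cost = (97.4 − 74.3) / 97.4 × 100% = 23.7166%.
Secondary cost = (79.7 − 74.4) / 79.7 × 100% = 6.6499%.
Total = 23.7166% + 6.6499% = 30.3665% ≈ 30.4%.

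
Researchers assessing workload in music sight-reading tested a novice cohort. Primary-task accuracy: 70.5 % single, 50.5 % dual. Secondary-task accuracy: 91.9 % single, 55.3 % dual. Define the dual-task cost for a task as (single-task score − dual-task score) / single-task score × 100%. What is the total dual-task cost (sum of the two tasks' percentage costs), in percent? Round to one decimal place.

Primary cost = (70.5 − 50.5) / 70.5 × 100% = 28.3688%.
Secondary cost = (91.9 − 55.3) / 91.9 × 100% = 39.8259%.
Total = 28.3688% + 39.8259% = 68.1947% ≈ 68.2%.

68.2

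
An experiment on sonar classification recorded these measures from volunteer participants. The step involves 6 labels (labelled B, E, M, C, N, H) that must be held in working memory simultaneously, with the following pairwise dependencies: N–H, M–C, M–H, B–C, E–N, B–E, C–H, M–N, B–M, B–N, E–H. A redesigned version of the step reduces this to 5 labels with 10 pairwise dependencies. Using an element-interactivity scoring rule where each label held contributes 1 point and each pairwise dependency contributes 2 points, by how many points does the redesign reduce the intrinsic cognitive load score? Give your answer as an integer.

Original: 6 × 1 + 11 × 2 = 6 + 22 = 28.
Redesigned: 5 × 1 + 10 × 2 = 5 + 20 = 25.
Reduction = 28 − 25 = 3.

3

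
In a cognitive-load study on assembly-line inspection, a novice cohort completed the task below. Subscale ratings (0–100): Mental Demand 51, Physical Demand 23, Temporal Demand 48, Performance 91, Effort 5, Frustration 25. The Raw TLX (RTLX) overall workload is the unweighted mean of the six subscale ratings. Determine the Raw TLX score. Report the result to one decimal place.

Sum of ratings = 51 + 23 + 48 + 91 + 5 + 25 = 243.
RTLX = 243 / 6 = 40.5000 ≈ 40.5.

40.5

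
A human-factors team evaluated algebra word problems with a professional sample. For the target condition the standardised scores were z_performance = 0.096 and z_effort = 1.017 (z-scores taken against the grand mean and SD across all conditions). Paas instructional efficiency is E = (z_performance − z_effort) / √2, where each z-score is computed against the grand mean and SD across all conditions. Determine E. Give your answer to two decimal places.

-0.65

z_P − z_E = 0.096 − 1.017 = -0.9210.
E = -0.9210 / √2 = -0.9210 / 1.41421 = -0.6512 ≈ -0.65.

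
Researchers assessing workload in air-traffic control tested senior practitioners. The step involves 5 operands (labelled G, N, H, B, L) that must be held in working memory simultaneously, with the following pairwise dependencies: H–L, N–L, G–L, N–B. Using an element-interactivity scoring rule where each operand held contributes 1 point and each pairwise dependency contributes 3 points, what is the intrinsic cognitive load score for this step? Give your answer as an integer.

Count of operands held simultaneously: 5.
Count of pairwise dependencies listed: 4.
Element contribution: 5 × 1 = 5.
Interaction contribution: 4 × 3 = 12.
Intrinsic load = 5 + 12 = 17.

17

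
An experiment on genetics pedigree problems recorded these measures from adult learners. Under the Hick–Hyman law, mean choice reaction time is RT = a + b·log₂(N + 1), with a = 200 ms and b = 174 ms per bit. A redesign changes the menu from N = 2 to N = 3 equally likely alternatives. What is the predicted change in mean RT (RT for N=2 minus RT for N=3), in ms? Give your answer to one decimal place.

RT(2) = 200 + 174·log₂(3) = 200 + 174·1.5850 = 475.7900 ms.
RT(3) = 200 + 174·log₂(4) = 200 + 174·2.0000 = 548.0000 ms.
Difference = 475.7900 − 548.0000 = -72.2100 ≈ -72.2 ms.

-72.2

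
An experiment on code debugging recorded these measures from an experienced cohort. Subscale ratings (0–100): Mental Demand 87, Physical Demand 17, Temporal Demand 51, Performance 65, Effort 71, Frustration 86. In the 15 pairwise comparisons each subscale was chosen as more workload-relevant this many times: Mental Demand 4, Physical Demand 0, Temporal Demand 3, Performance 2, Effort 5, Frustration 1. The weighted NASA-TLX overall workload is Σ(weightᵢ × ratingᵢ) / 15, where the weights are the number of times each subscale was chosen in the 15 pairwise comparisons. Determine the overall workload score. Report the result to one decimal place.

The tallies are the weights (they sum to 15).
Weighted sum = 4·87 + 0·17 + 3·51 + 2·65 + 5·71 + 1·86
            = 348 + 0 + 153 + 130 + 355 + 86 = 1072.
Overall workload = 1072 / 15 = 71.4667 ≈ 71.5.

71.5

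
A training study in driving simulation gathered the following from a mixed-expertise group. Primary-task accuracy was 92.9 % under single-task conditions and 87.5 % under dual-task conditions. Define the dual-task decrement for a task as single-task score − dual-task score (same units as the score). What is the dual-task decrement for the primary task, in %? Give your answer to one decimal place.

Decrement = 92.9 − 87.5 = 5.4000 % ≈ 5.4 %.

5.4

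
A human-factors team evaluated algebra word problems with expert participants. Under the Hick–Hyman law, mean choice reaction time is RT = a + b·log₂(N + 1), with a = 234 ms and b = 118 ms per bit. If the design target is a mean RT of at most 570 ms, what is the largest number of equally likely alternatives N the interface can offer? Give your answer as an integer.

6

Set 234 + 118·log₂(N + 1) ≤ 570.
log₂(N + 1) ≤ (570 − 234) / 118 = 2.8475.
N + 1 ≤ 2^2.8475 = 7.1975.
N ≤ 6.1975, so the largest integer N is 6.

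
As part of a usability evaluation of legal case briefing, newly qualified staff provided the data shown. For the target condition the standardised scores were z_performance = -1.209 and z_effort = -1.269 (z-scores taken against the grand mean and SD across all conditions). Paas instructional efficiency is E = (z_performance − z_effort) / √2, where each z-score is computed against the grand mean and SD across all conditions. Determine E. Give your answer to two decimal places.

0.04

z_P − z_E = -1.209 − (-1.269) = 0.0600.
E = 0.0600 / √2 = 0.0600 / 1.41421 = 0.0424 ≈ 0.04.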